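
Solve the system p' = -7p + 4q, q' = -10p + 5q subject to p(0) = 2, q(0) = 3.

p(t) = 2e^(-t)cos(2t), q(t) = -e^(-t)sin(2t) + 3e^(-t)cos(2t)

Coefficient matrix A = [[-7, 4], [-10, 5]].
Characteristic polynomial det(A - λI) = λ^2 + 2λ + 5 = 0.
Eigenvalues λ = -1 ± 2i (complex conjugate pair).
For λ=-1+2i: an eigenvector is (1,1) - i(-1,-2) = (1 + i, 1 + 2i).
A real fundamental pair from Re and Im of e^((-1+2i)t)v: X_1 = e^(-t)(cos(2t)·(1,1) + sin(2t)·(-1,-2)), X_2 = e^(-t)(sin(2t)·(1,1) - cos(2t)·(-1,-2)).
General solution: C_1X_1 + C_2X_2.
Applying p(0)=2, q(0)=3 gives C_1=1, C_2=1.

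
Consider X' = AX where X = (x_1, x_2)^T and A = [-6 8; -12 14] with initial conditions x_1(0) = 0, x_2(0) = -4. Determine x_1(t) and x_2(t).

Coefficient matrix A = [[-6, 8], [-12, 14]].
Characteristic polynomial det(A - λI) = λ^2 - 8λ + 12 = 0.
Eigenvalues λ = 2, 6.
For λ=2: (A-λI) row 1 is [-8, 8], so an eigenvector is (-1, -1).
For λ=6: (A-λI) row 1 is [-12, 8], so an eigenvector is (-2, -3).
General solution: c_1e^(2t)(-1,-1) + c_2e^(6t)(-2,-3).
Applying x_1(0)=0, x_2(0)=-4 gives c_1=-8, c_2=4.

x_1(t) = -8e^(6t) + 8e^(2t), x_2(t) = -12e^(6t) + 8e^(2t)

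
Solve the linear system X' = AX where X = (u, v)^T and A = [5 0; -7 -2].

u(t) = c_2e^(5t), v(t) = -c_1e^(-2t) - c_2e^(5t)

Coefficient matrix A = [[5, 0], [-7, -2]].
Characteristic polynomial det(A - λI) = λ^2 - 3λ - 10 = 0.
Eigenvalues λ = -2, 5.
For λ=-2: (A-λI) row 1 is [7, 0], so an eigenvector is (0, -1).
For λ=5: (A-λI) row 2 is [-7, -7], so an eigenvector is (1, -1).
General solution: c_1e^(-2t)(0,-1) + c_2e^(5t)(1,-1).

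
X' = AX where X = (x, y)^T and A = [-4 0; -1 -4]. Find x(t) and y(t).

x(t) = K_2e^(-4t), y(t) = -K_1e^(-4t) - K_2te^(-4t) - 2K_2e^(-4t)

Coefficient matrix A = [[-4, 0], [-1, -4]].
Characteristic polynomial det(A - λI) = λ^2 + 8λ + 16 = 0.
Single eigenvalue λ = -4 with algebraic multiplicity 2.
Eigenvector v = (0,-1); generalized eigenvector w with (A-λI)w=v is (1,-2).
General solution: e^(-4t)[K_1·v + K_2·(t·v + w)].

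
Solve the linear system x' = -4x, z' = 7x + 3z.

x(t) = K_1e^(-4t), z(t) = -K_1e^(-4t) + K_2e^(3t)

Coefficient matrix A = [[-4, 0], [7, 3]].
Characteristic polynomial det(A - λI) = λ^2 + λ - 12 = 0.
Eigenvalues λ = -4, 3.
For λ=-4: (A-λI) row 2 is [7, 7], so an eigenvector is (1, -1).
For λ=3: (A-λI) row 1 is [-7, 0], so an eigenvector is (0, 1).
General solution: K_1e^(-4t)(1,-1) + K_2e^(3t)(0,1).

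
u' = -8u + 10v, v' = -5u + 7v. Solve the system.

Coefficient matrix A = [[-8, 10], [-5, 7]].
Characteristic polynomial det(A - λI) = λ^2 + λ - 6 = 0.
Eigenvalues λ = 2, -3.
For λ=2: (A-λI) row 1 is [-10, 10], so an eigenvector is (1, 1).
For λ=-3: (A-λI) row 1 is [-5, 10], so an eigenvector is (-2, -1).
General solution: K_1e^(2t)(1,1) + K_2e^(-3t)(-2,-1).

u(t) = K_1e^(2t) - 2K_2e^(-3t), v(t) = K_1e^(2t) - K_2e^(-3t)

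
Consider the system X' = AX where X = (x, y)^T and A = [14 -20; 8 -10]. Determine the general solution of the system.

Coefficient matrix A = [[14, -20], [8, -10]].
Characteristic polynomial det(A - λI) = λ^2 - 4λ + 20 = 0.
Eigenvalues λ = 2 ± 4i (complex conjugate pair).
For λ=2+4i: an eigenvector is (2,1) - i(1,1) = (2 - i, 1 - i).
A real fundamental pair from Re and Im of e^((2+4i)t)v: X_1 = e^(2t)(cos(4t)·(2,1) + sin(4t)·(1,1)), X_2 = e^(2t)(sin(4t)·(2,1) - cos(4t)·(1,1)).
General solution: C_1X_1 + C_2X_2.

x(t) = C_1e^(2t)sin(4t) + 2C_1e^(2t)cos(4t) + 2C_2e^(2t)sin(4t) - C_2e^(2t)cos(4t), y(t) = C_1e^(2t)sin(4t) + C_1e^(2t)cos(4t) + C_2e^(2t)sin(4t) - C_2e^(2t)cos(4t)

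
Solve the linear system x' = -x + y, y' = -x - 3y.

Coefficient matrix A = [[-1, 1], [-1, -3]].
Characteristic polynomial det(A - λI) = λ^2 + 4λ + 4 = 0.
Single eigenvalue λ = -2 with algebraic multiplicity 2.
Eigenvector v = (1,-1); generalized eigenvector w with (A-λI)w=v is (2,-1).
General solution: e^(-2t)[K_1·v + K_2·(t·v + w)].

x(t) = K_1e^(-2t) + K_2te^(-2t) + 2K_2e^(-2t), y(t) = -K_1e^(-2t) - K_2te^(-2t) - K_2e^(-2t)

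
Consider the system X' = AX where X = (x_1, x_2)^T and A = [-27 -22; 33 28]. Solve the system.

x_1(t) = -2C_1e^(6t) - C_2e^(-5t), x_2(t) = 3C_1e^(6t) + C_2e^(-5t)

Coefficient matrix A = [[-27, -22], [33, 28]].
Characteristic polynomial det(A - λI) = λ^2 - λ - 30 = 0.
Eigenvalues λ = 6, -5.
For λ=6: (A-λI) row 1 is [-33, -22], so an eigenvector is (-2, 3).
For λ=-5: (A-λI) row 1 is [-22, -22], so an eigenvector is (-1, 1).
General solution: C_1e^(6t)(-2,3) + C_2e^(-5t)(-1,1).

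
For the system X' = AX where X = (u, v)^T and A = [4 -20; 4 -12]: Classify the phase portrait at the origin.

stable spiral

A = [[4,-20],[4,-12]]; det(A-λI) = λ^2 + 8λ + 32.
λ = -4 ± 4i: negative real part.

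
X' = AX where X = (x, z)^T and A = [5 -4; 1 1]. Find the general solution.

Coefficient matrix A = [[5, -4], [1, 1]].
Characteristic polynomial det(A - λI) = λ^2 - 6λ + 9 = 0.
Single eigenvalue λ = 3 with algebraic multiplicity 2.
Eigenvector v = (-2,-1); generalized eigenvector w with (A-λI)w=v is (-3,-1).
General solution: e^(3t)[C_1·v + C_2·(t·v + w)].

x(t) = -2C_1e^(3t) - 2C_2te^(3t) - 3C_2e^(3t), z(t) = -C_1e^(3t) - C_2te^(3t) - C_2e^(3t)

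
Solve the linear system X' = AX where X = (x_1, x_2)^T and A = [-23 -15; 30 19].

Coefficient matrix A = [[-23, -15], [30, 19]].
Characteristic polynomial det(A - λI) = λ^2 + 4λ + 13 = 0.
Eigenvalues λ = -2 ± 3i (complex conjugate pair).
For λ=-2+3i: an eigenvector is (2,-3) - i(1,-1) = (2 - i, -3 + i).
A real fundamental pair from Re and Im of e^((-2+3i)t)v: X_1 = e^(-2t)(cos(3t)·(2,-3) + sin(3t)·(1,-1)), X_2 = e^(-2t)(sin(3t)·(2,-3) - cos(3t)·(1,-1)).
General solution: C_1X_1 + C_2X_2.

x_1(t) = C_1e^(-2t)sin(3t) + 2C_1e^(-2t)cos(3t) + 2C_2e^(-2t)sin(3t) - C_2e^(-2t)cos(3t), x_2(t) = -C_1e^(-2t)sin(3t) - 3C_1e^(-2t)cos(3t) - 3C_2e^(-2t)sin(3t) + C_2e^(-2t)cos(3t)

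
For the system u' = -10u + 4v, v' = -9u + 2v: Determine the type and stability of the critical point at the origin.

A = [[-10,4],[-9,2]]; det(A-λI) = λ^2 + 8λ + 16.
repeated λ = -4 with a single eigenvector.

stable improper node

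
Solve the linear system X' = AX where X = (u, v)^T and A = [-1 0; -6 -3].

u(t) = C_1e^(-t), v(t) = -3C_1e^(-t) + C_2e^(-3t)

Coefficient matrix A = [[-1, 0], [-6, -3]].
Characteristic polynomial det(A - λI) = λ^2 + 4λ + 3 = 0.
Eigenvalues λ = -1, -3.
For λ=-1: (A-λI) row 2 is [-6, -2], so an eigenvector is (1, -3).
For λ=-3: (A-λI) row 1 is [2, 0], so an eigenvector is (0, 1).
General solution: C_1e^(-t)(1,-3) + C_2e^(-3t)(0,1).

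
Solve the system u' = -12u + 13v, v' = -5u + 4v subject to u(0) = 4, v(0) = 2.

Coefficient matrix A = [[-12, 13], [-5, 4]].
Characteristic polynomial det(A - λI) = λ^2 + 8λ + 17 = 0.
Eigenvalues λ = -4 ± i (complex conjugate pair).
For λ=-4+i: an eigenvector is (2,1) - i(-3,-2) = (2 + 3i, 1 + 2i).
A real fundamental pair from Re and Im of e^((-4+i)t)v: X_1 = e^(-4t)(cos(t)·(2,1) + sin(t)·(-3,-2)), X_2 = e^(-4t)(sin(t)·(2,1) - cos(t)·(-3,-2)).
General solution: C_1X_1 + C_2X_2.
Applying u(0)=4, v(0)=2 gives C_1=2, C_2=0.

u(t) = -6e^(-4t)sin(t) + 4e^(-4t)cos(t), v(t) = -4e^(-4t)sin(t) + 2e^(-4t)cos(t)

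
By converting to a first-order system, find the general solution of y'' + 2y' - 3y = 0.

Let x_1 = y, x_2 = y'. Then x_1' = x_2 and x_2' = 3x_1 - 2x_2.
A = [[0,1],[3,-2]]; det(A-λI) = λ^2 + 2λ - 3.
Eigenvalues λ = 1, -3 with eigenvectors (1,1), (1,-3).

y(t) = K_1e^(t) + K_2e^(-3t)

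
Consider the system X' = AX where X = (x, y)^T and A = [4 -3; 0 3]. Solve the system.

Coefficient matrix A = [[4, -3], [0, 3]].
Characteristic polynomial det(A - λI) = λ^2 - 7λ + 12 = 0.
Eigenvalues λ = 4, 3.
For λ=4: (A-λI) row 1 is [0, -3], so an eigenvector is (1, 0).
For λ=3: (A-λI) row 1 is [1, -3], so an eigenvector is (3, 1).
General solution: c_1e^(4t)(1,0) + c_2e^(3t)(3,1).

x(t) = c_1e^(4t) + 3c_2e^(3t), y(t) = c_2e^(3t)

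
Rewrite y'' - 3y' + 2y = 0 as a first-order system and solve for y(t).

y(t) = K_1e^(t) + K_2e^(2t)

Let x_1 = y, x_2 = y'. Then x_1' = x_2 and x_2' = -2x_1 + 3x_2.
A = [[0,1],[-2,3]]; det(A-λI) = λ^2 - 3λ + 2.
Eigenvalues λ = 1, 2 with eigenvectors (1,1), (1,2).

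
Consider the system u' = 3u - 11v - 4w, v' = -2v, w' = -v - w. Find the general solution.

Coefficient matrix A = [[3, -11, -4], [0, -2, 0], [0, -1, -1]].
det(A - λI) = 0 gives eigenvalues λ = 3, -2, -1.
For λ=3: eigenvector (1,0,0).
For λ=-2: eigenvector (3,1,1).
For λ=-1: eigenvector (1,0,1).
General solution: K_1e^(3t)(1,0,0) + K_2e^(-2t)(3,1,1) + K_3e^(-t)(1,0,1).

u(t) = K_1e^(3t) + 3K_2e^(-2t) + K_3e^(-t), v(t) = K_2e^(-2t), w(t) = K_2e^(-2t) + K_3e^(-t)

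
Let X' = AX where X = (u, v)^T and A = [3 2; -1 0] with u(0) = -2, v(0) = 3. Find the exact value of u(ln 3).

6

A = [[3,2],[-1,0]]; eigenvalues λ = 2, 1.
Eigenvectors: (-2,1) for λ=2, (1,-1) for λ=1.
From the initial condition, c_1 = -1, c_2 = -4.
u(ln 3) = (-1)(3^2)(-2) + (-4)(3^1)(1) = 6.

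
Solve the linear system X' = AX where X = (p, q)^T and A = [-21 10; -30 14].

Coefficient matrix A = [[-21, 10], [-30, 14]].
Characteristic polynomial det(A - λI) = λ^2 + 7λ + 6 = 0.
Eigenvalues λ = -1, -6.
For λ=-1: (A-λI) row 1 is [-20, 10], so an eigenvector is (-1, -2).
For λ=-6: (A-λI) row 1 is [-15, 10], so an eigenvector is (-2, -3).
General solution: K_1e^(-t)(-1,-2) + K_2e^(-6t)(-2,-3).

p(t) = -K_1e^(-t) - 2K_2e^(-6t), q(t) = -2K_1e^(-t) - 3K_2e^(-6t)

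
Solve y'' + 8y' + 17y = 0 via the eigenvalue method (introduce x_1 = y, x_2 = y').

Let x_1 = y, x_2 = y'. Then x_1' = x_2 and x_2' = -17x_1 - 8x_2.
A = [[0,1],[-17,-8]]; det(A-λI) = λ^2 + 8λ + 17.
Eigenvalues λ = -4 ± i.

y(t) = K_1e^(-4t)cos(t) + K_2e^(-4t)sin(t)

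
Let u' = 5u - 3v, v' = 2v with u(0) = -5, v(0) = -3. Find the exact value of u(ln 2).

-76

A = [[5,-3],[0,2]]; eigenvalues λ = 5, 2.
Eigenvectors: (1,0) for λ=5, (-1,-1) for λ=2.
From the initial condition, c_1 = -2, c_2 = 3.
u(ln 2) = (-2)(2^5)(1) + (3)(2^2)(-1) = -76.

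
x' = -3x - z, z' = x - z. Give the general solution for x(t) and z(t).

Coefficient matrix A = [[-3, -1], [1, -1]].
Characteristic polynomial det(A - λI) = λ^2 + 4λ + 4 = 0.
Single eigenvalue λ = -2 with algebraic multiplicity 2.
Eigenvector v = (1,-1); generalized eigenvector w with (A-λI)w=v is (0,-1).
General solution: e^(-2t)[c_1·v + c_2·(t·v + w)].

x(t) = c_1e^(-2t) + c_2te^(-2t), z(t) = -c_1e^(-2t) - c_2te^(-2t) - c_2e^(-2t)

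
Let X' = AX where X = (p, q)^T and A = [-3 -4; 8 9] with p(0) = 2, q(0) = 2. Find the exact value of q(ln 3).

A = [[-3,-4],[8,9]]; eigenvalues λ = 5, 1.
Eigenvectors: (1,-2) for λ=5, (1,-1) for λ=1.
From the initial condition, c_1 = -4, c_2 = 6.
q(ln 3) = (-4)(3^5)(-2) + (6)(3^1)(-1) = 1926.

1926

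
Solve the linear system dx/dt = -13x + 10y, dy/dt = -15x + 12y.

x(t) = c_1e^(-3t) - 2c_2e^(2t), y(t) = c_1e^(-3t) - 3c_2e^(2t)

Coefficient matrix A = [[-13, 10], [-15, 12]].
Characteristic polynomial det(A - λI) = λ^2 + λ - 6 = 0.
Eigenvalues λ = -3, 2.
For λ=-3: (A-λI) row 1 is [-10, 10], so an eigenvector is (1, 1).
For λ=2: (A-λI) row 1 is [-15, 10], so an eigenvector is (-2, -3).
General solution: c_1e^(-3t)(1,1) + c_2e^(2t)(-2,-3).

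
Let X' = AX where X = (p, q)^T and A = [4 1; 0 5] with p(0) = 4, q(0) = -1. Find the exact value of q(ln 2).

-32

A = [[4,1],[0,5]]; eigenvalues λ = 4, 5.
Eigenvectors: (1,0) for λ=4, (-1,-1) for λ=5.
From the initial condition, c_1 = 5, c_2 = 1.
q(ln 2) = (5)(2^4)(0) + (1)(2^5)(-1) = -32.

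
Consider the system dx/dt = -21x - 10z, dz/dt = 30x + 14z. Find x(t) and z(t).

Coefficient matrix A = [[-21, -10], [30, 14]].
Characteristic polynomial det(A - λI) = λ^2 + 7λ + 6 = 0.
Eigenvalues λ = -6, -1.
For λ=-6: (A-λI) row 1 is [-15, -10], so an eigenvector is (2, -3).
For λ=-1: (A-λI) row 1 is [-20, -10], so an eigenvector is (1, -2).
General solution: C_1e^(-6t)(2,-3) + C_2e^(-t)(1,-2).

x(t) = 2C_1e^(-6t) + C_2e^(-t), z(t) = -3C_1e^(-6t) - 2C_2e^(-t)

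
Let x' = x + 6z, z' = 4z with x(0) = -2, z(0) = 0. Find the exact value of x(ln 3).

A = [[1,6],[0,4]]; eigenvalues λ = 1, 4.
Eigenvectors: (1,0) for λ=1, (2,1) for λ=4.
From the initial condition, c_1 = -2, c_2 = 0.
x(ln 3) = (-2)(3^1)(1) + (0)(3^4)(2) = -6.

-6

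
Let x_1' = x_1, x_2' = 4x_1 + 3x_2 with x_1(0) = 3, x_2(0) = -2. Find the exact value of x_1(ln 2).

A = [[1,0],[4,3]]; eigenvalues λ = 1, 3.
Eigenvectors: (1,-2) for λ=1, (0,1) for λ=3.
From the initial condition, c_1 = 3, c_2 = 4.
x_1(ln 2) = (3)(2^1)(1) + (4)(2^3)(0) = 6.

6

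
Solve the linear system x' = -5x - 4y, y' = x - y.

Coefficient matrix A = [[-5, -4], [1, -1]].
Characteristic polynomial det(A - λI) = λ^2 + 6λ + 9 = 0.
Single eigenvalue λ = -3 with algebraic multiplicity 2.
Eigenvector v = (2,-1); generalized eigenvector w with (A-λI)w=v is (3,-2).
General solution: e^(-3t)[C_1·v + C_2·(t·v + w)].

x(t) = 2C_1e^(-3t) + 2C_2te^(-3t) + 3C_2e^(-3t), y(t) = -C_1e^(-3t) - C_2te^(-3t) - 2C_2e^(-3t)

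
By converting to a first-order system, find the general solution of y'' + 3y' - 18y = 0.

Let x_1 = y, x_2 = y'. Then x_1' = x_2 and x_2' = 18x_1 - 3x_2.
A = [[0,1],[18,-3]]; det(A-λI) = λ^2 + 3λ - 18.
Eigenvalues λ = -6, 3 with eigenvectors (1,-6), (1,3).

y(t) = K_1e^(-6t) + K_2e^(3t)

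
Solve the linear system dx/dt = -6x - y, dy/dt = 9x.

x(t) = C_1e^(-3t) + C_2te^(-3t) - C_2e^(-3t), y(t) = -3C_1e^(-3t) - 3C_2te^(-3t) + 2C_2e^(-3t)

Coefficient matrix A = [[-6, -1], [9, 0]].
Characteristic polynomial det(A - λI) = λ^2 + 6λ + 9 = 0.
Single eigenvalue λ = -3 with algebraic multiplicity 2.
Eigenvector v = (1,-3); generalized eigenvector w with (A-λI)w=v is (-1,2).
General solution: e^(-3t)[C_1·v + C_2·(t·v + w)].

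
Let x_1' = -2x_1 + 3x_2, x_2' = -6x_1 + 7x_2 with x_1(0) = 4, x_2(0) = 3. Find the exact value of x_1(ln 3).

-66

A = [[-2,3],[-6,7]]; eigenvalues λ = 1, 4.
Eigenvectors: (1,1) for λ=1, (-1,-2) for λ=4.
From the initial condition, c_1 = 5, c_2 = 1.
x_1(ln 3) = (5)(3^1)(1) + (1)(3^4)(-1) = -66.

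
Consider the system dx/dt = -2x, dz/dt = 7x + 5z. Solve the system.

x(t) = -C_1e^(-2t), z(t) = C_1e^(-2t) - C_2e^(5t)

Coefficient matrix A = [[-2, 0], [7, 5]].
Characteristic polynomial det(A - λI) = λ^2 - 3λ - 10 = 0.
Eigenvalues λ = -2, 5.
For λ=-2: (A-λI) row 2 is [7, 7], so an eigenvector is (-1, 1).
For λ=5: (A-λI) row 1 is [-7, 0], so an eigenvector is (0, -1).
General solution: C_1e^(-2t)(-1,1) + C_2e^(5t)(0,-1).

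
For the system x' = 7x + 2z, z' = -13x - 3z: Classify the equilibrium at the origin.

A = [[7,2],[-13,-3]]; det(A-λI) = λ^2 - 4λ + 5.
λ = 2 ± i: positive real part.

unstable spiral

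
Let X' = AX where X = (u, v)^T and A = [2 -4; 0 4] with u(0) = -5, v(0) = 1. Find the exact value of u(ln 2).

A = [[2,-4],[0,4]]; eigenvalues λ = 2, 4.
Eigenvectors: (1,0) for λ=2, (-2,1) for λ=4.
From the initial condition, c_1 = -3, c_2 = 1.
u(ln 2) = (-3)(2^2)(1) + (1)(2^4)(-2) = -44.

-44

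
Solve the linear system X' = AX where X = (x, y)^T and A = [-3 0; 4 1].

x(t) = c_2e^(-3t), y(t) = -c_1e^(t) - c_2e^(-3t)

Coefficient matrix A = [[-3, 0], [4, 1]].
Characteristic polynomial det(A - λI) = λ^2 + 2λ - 3 = 0.
Eigenvalues λ = 1, -3.
For λ=1: (A-λI) row 1 is [-4, 0], so an eigenvector is (0, -1).
For λ=-3: (A-λI) row 2 is [4, 4], so an eigenvector is (1, -1).
General solution: c_1e^(t)(0,-1) + c_2e^(-3t)(1,-1).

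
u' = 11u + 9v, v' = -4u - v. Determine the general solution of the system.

Coefficient matrix A = [[11, 9], [-4, -1]].
Characteristic polynomial det(A - λI) = λ^2 - 10λ + 25 = 0.
Single eigenvalue λ = 5 with algebraic multiplicity 2.
Eigenvector v = (-3,2); generalized eigenvector w with (A-λI)w=v is (1,-1).
General solution: e^(5t)[K_1·v + K_2·(t·v + w)].

u(t) = -3K_1e^(5t) - 3K_2te^(5t) + K_2e^(5t), v(t) = 2K_1e^(5t) + 2K_2te^(5t) - K_2e^(5t)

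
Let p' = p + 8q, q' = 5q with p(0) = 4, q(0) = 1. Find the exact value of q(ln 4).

1024

A = [[1,8],[0,5]]; eigenvalues λ = 5, 1.
Eigenvectors: (-2,-1) for λ=5, (1,0) for λ=1.
From the initial condition, c_1 = -1, c_2 = 2.
q(ln 4) = (-1)(4^5)(-1) + (2)(4^1)(0) = 1024.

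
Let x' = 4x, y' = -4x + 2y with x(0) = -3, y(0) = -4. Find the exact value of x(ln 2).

A = [[4,0],[-4,2]]; eigenvalues λ = 2, 4.
Eigenvectors: (0,-1) for λ=2, (1,-2) for λ=4.
From the initial condition, c_1 = 10, c_2 = -3.
x(ln 2) = (10)(2^2)(0) + (-3)(2^4)(1) = -48.

-48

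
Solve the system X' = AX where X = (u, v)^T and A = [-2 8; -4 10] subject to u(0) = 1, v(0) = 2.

u(t) = 3e^(6t) - 2e^(2t), v(t) = 3e^(6t) - e^(2t)

Coefficient matrix A = [[-2, 8], [-4, 10]].
Characteristic polynomial det(A - λI) = λ^2 - 8λ + 12 = 0.
Eigenvalues λ = 6, 2.
For λ=6: (A-λI) row 1 is [-8, 8], so an eigenvector is (-1, -1).
For λ=2: (A-λI) row 1 is [-4, 8], so an eigenvector is (-2, -1).
General solution: C_1e^(6t)(-1,-1) + C_2e^(2t)(-2,-1).
Applying u(0)=1, v(0)=2 gives C_1=-3, C_2=1.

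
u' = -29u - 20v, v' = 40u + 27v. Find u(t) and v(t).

u(t) = 2c_1e^(-t)sin(4t) - c_1e^(-t)cos(4t) - c_2e^(-t)sin(4t) - 2c_2e^(-t)cos(4t), v(t) = -3c_1e^(-t)sin(4t) + c_1e^(-t)cos(4t) + c_2e^(-t)sin(4t) + 3c_2e^(-t)cos(4t)

Coefficient matrix A = [[-29, -20], [40, 27]].
Characteristic polynomial det(A - λI) = λ^2 + 2λ + 17 = 0.
Eigenvalues λ = -1 ± 4i (complex conjugate pair).
For λ=-1+4i: an eigenvector is (-1,1) - i(2,-3) = (-1 - 2i, 1 + 3i).
A real fundamental pair from Re and Im of e^((-1+4i)t)v: X_1 = e^(-t)(cos(4t)·(-1,1) + sin(4t)·(2,-3)), X_2 = e^(-t)(sin(4t)·(-1,1) - cos(4t)·(2,-3)).
General solution: c_1X_1 + c_2X_2.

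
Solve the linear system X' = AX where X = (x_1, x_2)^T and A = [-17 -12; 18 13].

x_1(t) = 2C_1e^(t) + C_2e^(-5t), x_2(t) = -3C_1e^(t) - C_2e^(-5t)

Coefficient matrix A = [[-17, -12], [18, 13]].
Characteristic polynomial det(A - λI) = λ^2 + 4λ - 5 = 0.
Eigenvalues λ = 1, -5.
For λ=1: (A-λI) row 1 is [-18, -12], so an eigenvector is (2, -3).
For λ=-5: (A-λI) row 1 is [-12, -12], so an eigenvector is (1, -1).
General solution: C_1e^(t)(2,-3) + C_2e^(-5t)(1,-1).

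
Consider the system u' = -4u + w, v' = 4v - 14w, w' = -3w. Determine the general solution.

u(t) = K_1e^(-4t) + K_3e^(-3t), v(t) = K_2e^(4t) + 2K_3e^(-3t), w(t) = K_3e^(-3t)

Coefficient matrix A = [[-4, 0, 1], [0, 4, -14], [0, 0, -3]].
det(A - λI) = 0 gives eigenvalues λ = -4, 4, -3.
For λ=-4: eigenvector (1,0,0).
For λ=4: eigenvector (0,1,0).
For λ=-3: eigenvector (1,2,1).
General solution: K_1e^(-4t)(1,0,0) + K_2e^(4t)(0,1,0) + K_3e^(-3t)(1,2,1).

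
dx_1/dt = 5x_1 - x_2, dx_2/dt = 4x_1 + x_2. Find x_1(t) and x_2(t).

Coefficient matrix A = [[5, -1], [4, 1]].
Characteristic polynomial det(A - λI) = λ^2 - 6λ + 9 = 0.
Single eigenvalue λ = 3 with algebraic multiplicity 2.
Eigenvector v = (-1,-2); generalized eigenvector w with (A-λI)w=v is (-1,-1).
General solution: e^(3t)[C_1·v + C_2·(t·v + w)].

x_1(t) = -C_1e^(3t) - C_2te^(3t) - C_2e^(3t), x_2(t) = -2C_1e^(3t) - 2C_2te^(3t) - C_2e^(3t)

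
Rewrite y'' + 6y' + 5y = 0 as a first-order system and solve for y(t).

Let x_1 = y, x_2 = y'. Then x_1' = x_2 and x_2' = -5x_1 - 6x_2.
A = [[0,1],[-5,-6]]; det(A-λI) = λ^2 + 6λ + 5.
Eigenvalues λ = -5, -1 with eigenvectors (1,-5), (1,-1).

y(t) = K_1e^(-5t) + K_2e^(-t)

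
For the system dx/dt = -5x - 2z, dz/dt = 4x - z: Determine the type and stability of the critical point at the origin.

stable spiral

A = [[-5,-2],[4,-1]]; det(A-λI) = λ^2 + 6λ + 13.
λ = -3 ± 2i: negative real part.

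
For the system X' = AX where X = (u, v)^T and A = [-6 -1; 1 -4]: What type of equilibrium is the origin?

stable improper node

A = [[-6,-1],[1,-4]]; det(A-λI) = λ^2 + 10λ + 25.
repeated λ = -5 with a single eigenvector.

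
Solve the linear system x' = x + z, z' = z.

Coefficient matrix A = [[1, 1], [0, 1]].
Characteristic polynomial det(A - λI) = λ^2 - 2λ + 1 = 0.
Single eigenvalue λ = 1 with algebraic multiplicity 2.
Eigenvector v = (1,0); generalized eigenvector w with (A-λI)w=v is (-2,1).
General solution: e^(t)[K_1·v + K_2·(t·v + w)].

x(t) = K_1e^(t) + K_2te^(t) - 2K_2e^(t), z(t) = K_2e^(t)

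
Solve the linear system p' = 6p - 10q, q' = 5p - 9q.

Coefficient matrix A = [[6, -10], [5, -9]].
Characteristic polynomial det(A - λI) = λ^2 + 3λ - 4 = 0.
Eigenvalues λ = -4, 1.
For λ=-4: (A-λI) row 1 is [10, -10], so an eigenvector is (-1, -1).
For λ=1: (A-λI) row 1 is [5, -10], so an eigenvector is (-2, -1).
General solution: c_1e^(-4t)(-1,-1) + c_2e^(t)(-2,-1).

p(t) = -c_1e^(-4t) - 2c_2e^(t), q(t) = -c_1e^(-4t) - c_2e^(t)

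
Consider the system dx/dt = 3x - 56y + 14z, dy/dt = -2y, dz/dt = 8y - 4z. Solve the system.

x(t) = K_1e^(3t) - 2K_3e^(-4t), y(t) = K_2e^(-2t), z(t) = 4K_2e^(-2t) + K_3e^(-4t)

Coefficient matrix A = [[3, -56, 14], [0, -2, 0], [0, 8, -4]].
det(A - λI) = 0 gives eigenvalues λ = 3, -2, -4.
For λ=3: eigenvector (1,0,0).
For λ=-2: eigenvector (0,1,4).
For λ=-4: eigenvector (-2,0,1).
General solution: K_1e^(3t)(1,0,0) + K_2e^(-2t)(0,1,4) + K_3e^(-4t)(-2,0,1).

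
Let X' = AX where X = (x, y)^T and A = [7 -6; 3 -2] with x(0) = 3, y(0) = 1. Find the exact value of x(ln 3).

A = [[7,-6],[3,-2]]; eigenvalues λ = 4, 1.
Eigenvectors: (2,1) for λ=4, (-1,-1) for λ=1.
From the initial condition, c_1 = 2, c_2 = 1.
x(ln 3) = (2)(3^4)(2) + (1)(3^1)(-1) = 321.

321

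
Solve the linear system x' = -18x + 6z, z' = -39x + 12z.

Coefficient matrix A = [[-18, 6], [-39, 12]].
Characteristic polynomial det(A - λI) = λ^2 + 6λ + 18 = 0.
Eigenvalues λ = -3 ± 3i (complex conjugate pair).
For λ=-3+3i: an eigenvector is (1,2) - i(-1,-3) = (1 + i, 2 + 3i).
A real fundamental pair from Re and Im of e^((-3+3i)t)v: X_1 = e^(-3t)(cos(3t)·(1,2) + sin(3t)·(-1,-3)), X_2 = e^(-3t)(sin(3t)·(1,2) - cos(3t)·(-1,-3)).
General solution: K_1X_1 + K_2X_2.

x(t) = -K_1e^(-3t)sin(3t) + K_1e^(-3t)cos(3t) + K_2e^(-3t)sin(3t) + K_2e^(-3t)cos(3t), z(t) = -3K_1e^(-3t)sin(3t) + 2K_1e^(-3t)cos(3t) + 2K_2e^(-3t)sin(3t) + 3K_2e^(-3t)cos(3t)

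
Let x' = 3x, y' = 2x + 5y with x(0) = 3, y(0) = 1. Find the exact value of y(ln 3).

A = [[3,0],[2,5]]; eigenvalues λ = 3, 5.
Eigenvectors: (1,-1) for λ=3, (0,1) for λ=5.
From the initial condition, c_1 = 3, c_2 = 4.
y(ln 3) = (3)(3^3)(-1) + (4)(3^5)(1) = 891.

891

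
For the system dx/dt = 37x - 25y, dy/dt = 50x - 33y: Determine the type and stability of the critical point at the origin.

A = [[37,-25],[50,-33]]; det(A-λI) = λ^2 - 4λ + 29.
λ = 2 ± 5i: positive real part.

unstable spiral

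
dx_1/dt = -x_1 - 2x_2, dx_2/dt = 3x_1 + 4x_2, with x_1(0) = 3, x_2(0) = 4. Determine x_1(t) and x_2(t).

x_1(t) = -14e^(2t) + 17e^(t), x_2(t) = 21e^(2t) - 17e^(t)

Coefficient matrix A = [[-1, -2], [3, 4]].
Characteristic polynomial det(A - λI) = λ^2 - 3λ + 2 = 0.
Eigenvalues λ = 2, 1.
For λ=2: (A-λI) row 1 is [-3, -2], so an eigenvector is (-2, 3).
For λ=1: (A-λI) row 1 is [-2, -2], so an eigenvector is (1, -1).
General solution: C_1e^(2t)(-2,3) + C_2e^(t)(1,-1).
Applying x_1(0)=3, x_2(0)=4 gives C_1=7, C_2=17.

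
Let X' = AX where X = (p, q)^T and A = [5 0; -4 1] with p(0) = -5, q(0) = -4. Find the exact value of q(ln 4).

A = [[5,0],[-4,1]]; eigenvalues λ = 5, 1.
Eigenvectors: (-1,1) for λ=5, (0,1) for λ=1.
From the initial condition, c_1 = 5, c_2 = -9.
q(ln 4) = (5)(4^5)(1) + (-9)(4^1)(1) = 5084.

5084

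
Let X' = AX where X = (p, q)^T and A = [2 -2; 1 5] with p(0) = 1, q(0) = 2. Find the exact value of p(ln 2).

-32

A = [[2,-2],[1,5]]; eigenvalues λ = 4, 3.
Eigenvectors: (-1,1) for λ=4, (-2,1) for λ=3.
From the initial condition, c_1 = 5, c_2 = -3.
p(ln 2) = (5)(2^4)(-1) + (-3)(2^3)(-2) = -32.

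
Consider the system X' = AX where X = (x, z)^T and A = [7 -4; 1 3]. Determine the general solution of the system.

Coefficient matrix A = [[7, -4], [1, 3]].
Characteristic polynomial det(A - λI) = λ^2 - 10λ + 25 = 0.
Single eigenvalue λ = 5 with algebraic multiplicity 2.
Eigenvector v = (-2,-1); generalized eigenvector w with (A-λI)w=v is (3,2).
General solution: e^(5t)[C_1·v + C_2·(t·v + w)].

x(t) = -2C_1e^(5t) - 2C_2te^(5t) + 3C_2e^(5t), z(t) = -C_1e^(5t) - C_2te^(5t) + 2C_2e^(5t)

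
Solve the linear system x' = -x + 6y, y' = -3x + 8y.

x(t) = -c_1e^(5t) - 2c_2e^(2t), y(t) = -c_1e^(5t) - c_2e^(2t)

Coefficient matrix A = [[-1, 6], [-3, 8]].
Characteristic polynomial det(A - λI) = λ^2 - 7λ + 10 = 0.
Eigenvalues λ = 5, 2.
For λ=5: (A-λI) row 1 is [-6, 6], so an eigenvector is (-1, -1).
For λ=2: (A-λI) row 1 is [-3, 6], so an eigenvector is (-2, -1).
General solution: c_1e^(5t)(-1,-1) + c_2e^(2t)(-2,-1).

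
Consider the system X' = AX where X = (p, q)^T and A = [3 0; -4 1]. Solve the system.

Coefficient matrix A = [[3, 0], [-4, 1]].
Characteristic polynomial det(A - λI) = λ^2 - 4λ + 3 = 0.
Eigenvalues λ = 1, 3.
For λ=1: (A-λI) row 1 is [2, 0], so an eigenvector is (0, 1).
For λ=3: (A-λI) row 2 is [-4, -2], so an eigenvector is (1, -2).
General solution: C_1e^(t)(0,1) + C_2e^(3t)(1,-2).

p(t) = C_2e^(3t), q(t) = C_1e^(t) - 2C_2e^(3t)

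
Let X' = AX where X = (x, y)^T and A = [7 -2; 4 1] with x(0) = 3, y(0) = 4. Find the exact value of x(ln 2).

A = [[7,-2],[4,1]]; eigenvalues λ = 5, 3.
Eigenvectors: (1,1) for λ=5, (1,2) for λ=3.
From the initial condition, c_1 = 2, c_2 = 1.
x(ln 2) = (2)(2^5)(1) + (1)(2^3)(1) = 72.

72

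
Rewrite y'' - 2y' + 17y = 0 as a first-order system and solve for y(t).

y(t) = c_1e^(t)cos(4t) + c_2e^(t)sin(4t)

Let x_1 = y, x_2 = y'. Then x_1' = x_2 and x_2' = -17x_1 + 2x_2.
A = [[0,1],[-17,2]]; det(A-λI) = λ^2 - 2λ + 17.
Eigenvalues λ = 1 ± 4i.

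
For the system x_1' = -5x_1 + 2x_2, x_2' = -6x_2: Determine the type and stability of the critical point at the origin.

A = [[-5,2],[0,-6]]; det(A-λI) = λ^2 + 11λ + 30.
λ = -5, -6: both negative.

stable node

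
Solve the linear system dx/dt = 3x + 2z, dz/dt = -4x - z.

x(t) = c_1e^(t)sin(2t) - c_2e^(t)cos(2t), z(t) = -c_1e^(t)sin(2t) + c_1e^(t)cos(2t) + c_2e^(t)sin(2t) + c_2e^(t)cos(2t)

Coefficient matrix A = [[3, 2], [-4, -1]].
Characteristic polynomial det(A - λI) = λ^2 - 2λ + 5 = 0.
Eigenvalues λ = 1 ± 2i (complex conjugate pair).
For λ=1+2i: an eigenvector is (0,1) - i(1,-1) = (0 - i, 1 + i).
A real fundamental pair from Re and Im of e^((1+2i)t)v: X_1 = e^(t)(cos(2t)·(0,1) + sin(2t)·(1,-1)), X_2 = e^(t)(sin(2t)·(0,1) - cos(2t)·(1,-1)).
General solution: c_1X_1 + c_2X_2.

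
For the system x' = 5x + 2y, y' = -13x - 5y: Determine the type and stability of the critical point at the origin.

center

A = [[5,2],[-13,-5]]; det(A-λI) = λ^2 + 1.
λ = 0 ± i: zero real part.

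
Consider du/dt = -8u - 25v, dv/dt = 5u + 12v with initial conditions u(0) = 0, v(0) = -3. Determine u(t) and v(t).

u(t) = 15e^(2t)sin(5t), v(t) = -6e^(2t)sin(5t) - 3e^(2t)cos(5t)

Coefficient matrix A = [[-8, -25], [5, 12]].
Characteristic polynomial det(A - λI) = λ^2 - 4λ + 29 = 0.
Eigenvalues λ = 2 ± 5i (complex conjugate pair).
For λ=2+5i: an eigenvector is (-2,1) - i(-1,0) = (-2 + i, 1).
A real fundamental pair from Re and Im of e^((2+5i)t)v: X_1 = e^(2t)(cos(5t)·(-2,1) + sin(5t)·(-1,0)), X_2 = e^(2t)(sin(5t)·(-2,1) - cos(5t)·(-1,0)).
General solution: K_1X_1 + K_2X_2.
Applying u(0)=0, v(0)=-3 gives K_1=-3, K_2=-6.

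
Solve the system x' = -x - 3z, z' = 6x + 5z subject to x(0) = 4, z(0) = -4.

Coefficient matrix A = [[-1, -3], [6, 5]].
Characteristic polynomial det(A - λI) = λ^2 - 4λ + 13 = 0.
Eigenvalues λ = 2 ± 3i (complex conjugate pair).
For λ=2+3i: an eigenvector is (0,1) - i(-1,1) = (0 + i, 1 - i).
A real fundamental pair from Re and Im of e^((2+3i)t)v: X_1 = e^(2t)(cos(3t)·(0,1) + sin(3t)·(-1,1)), X_2 = e^(2t)(sin(3t)·(0,1) - cos(3t)·(-1,1)).
General solution: K_1X_1 + K_2X_2.
Applying x(0)=4, z(0)=-4 gives K_1=0, K_2=4.

x(t) = 4e^(2t)cos(3t), z(t) = 4e^(2t)sin(3t) - 4e^(2t)cos(3t)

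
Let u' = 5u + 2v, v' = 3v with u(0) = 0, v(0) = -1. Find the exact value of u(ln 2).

-24

A = [[5,2],[0,3]]; eigenvalues λ = 3, 5.
Eigenvectors: (-1,1) for λ=3, (-1,0) for λ=5.
From the initial condition, c_1 = -1, c_2 = 1.
u(ln 2) = (-1)(2^3)(-1) + (1)(2^5)(-1) = -24.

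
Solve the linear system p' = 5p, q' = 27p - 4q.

Coefficient matrix A = [[5, 0], [27, -4]].
Characteristic polynomial det(A - λI) = λ^2 - λ - 20 = 0.
Eigenvalues λ = -4, 5.
For λ=-4: (A-λI) row 1 is [9, 0], so an eigenvector is (0, -1).
For λ=5: (A-λI) row 2 is [27, -9], so an eigenvector is (1, 3).
General solution: K_1e^(-4t)(0,-1) + K_2e^(5t)(1,3).

p(t) = K_2e^(5t), q(t) = -K_1e^(-4t) + 3K_2e^(5t)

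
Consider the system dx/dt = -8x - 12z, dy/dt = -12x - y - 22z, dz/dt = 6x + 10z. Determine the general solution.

x(t) = 2K_1e^(-2t) - K_3e^(4t), y(t) = 2K_1e^(-2t) + K_2e^(-t) - 2K_3e^(4t), z(t) = -K_1e^(-2t) + K_3e^(4t)

Coefficient matrix A = [[-8, 0, -12], [-12, -1, -22], [6, 0, 10]].
det(A - λI) = 0 gives eigenvalues λ = -2, -1, 4.
For λ=-2: eigenvector (2,2,-1).
For λ=-1: eigenvector (0,1,0).
For λ=4: eigenvector (-1,-2,1).
General solution: K_1e^(-2t)(2,2,-1) + K_2e^(-t)(0,1,0) + K_3e^(4t)(-1,-2,1).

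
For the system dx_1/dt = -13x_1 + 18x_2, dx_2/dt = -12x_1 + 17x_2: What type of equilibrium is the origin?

A = [[-13,18],[-12,17]]; det(A-λI) = λ^2 - 4λ - 5.
λ = 5, -1: opposite signs.

saddle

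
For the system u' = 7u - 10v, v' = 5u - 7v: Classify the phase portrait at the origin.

A = [[7,-10],[5,-7]]; det(A-λI) = λ^2 + 1.
λ = 0 ± i: zero real part.

center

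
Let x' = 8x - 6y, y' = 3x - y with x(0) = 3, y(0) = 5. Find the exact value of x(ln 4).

A = [[8,-6],[3,-1]]; eigenvalues λ = 5, 2.
Eigenvectors: (-2,-1) for λ=5, (-1,-1) for λ=2.
From the initial condition, c_1 = 2, c_2 = -7.
x(ln 4) = (2)(4^5)(-2) + (-7)(4^2)(-1) = -3984.

-3984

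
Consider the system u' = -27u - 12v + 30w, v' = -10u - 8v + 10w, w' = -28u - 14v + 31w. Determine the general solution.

Coefficient matrix A = [[-27, -12, 30], [-10, -8, 10], [-28, -14, 31]].
det(A - λI) = 0 gives eigenvalues λ = -3, 3, -4.
For λ=-3: eigenvector (1,-2,0).
For λ=3: eigenvector (1,0,1).
For λ=-4: eigenvector (0,5,2).
General solution: K_1e^(-3t)(1,-2,0) + K_2e^(3t)(1,0,1) + K_3e^(-4t)(0,5,2).

u(t) = K_1e^(-3t) + K_2e^(3t), v(t) = -2K_1e^(-3t) + 5K_3e^(-4t), w(t) = K_2e^(3t) + 2K_3e^(-4t)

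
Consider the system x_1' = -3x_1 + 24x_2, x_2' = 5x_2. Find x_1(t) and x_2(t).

x_1(t) = 3c_1e^(5t) - c_2e^(-3t), x_2(t) = c_1e^(5t)

Coefficient matrix A = [[-3, 24], [0, 5]].
Characteristic polynomial det(A - λI) = λ^2 - 2λ - 15 = 0.
Eigenvalues λ = 5, -3.
For λ=5: (A-λI) row 1 is [-8, 24], so an eigenvector is (3, 1).
For λ=-3: (A-λI) row 1 is [0, 24], so an eigenvector is (-1, 0).
General solution: c_1e^(5t)(3,1) + c_2e^(-3t)(-1,0).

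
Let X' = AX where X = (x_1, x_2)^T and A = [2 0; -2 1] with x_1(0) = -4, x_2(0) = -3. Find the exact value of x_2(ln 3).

A = [[2,0],[-2,1]]; eigenvalues λ = 1, 2.
Eigenvectors: (0,1) for λ=1, (1,-2) for λ=2.
From the initial condition, c_1 = -11, c_2 = -4.
x_2(ln 3) = (-11)(3^1)(1) + (-4)(3^2)(-2) = 39.

39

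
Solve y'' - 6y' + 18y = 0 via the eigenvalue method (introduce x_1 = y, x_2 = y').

Let x_1 = y, x_2 = y'. Then x_1' = x_2 and x_2' = -18x_1 + 6x_2.
A = [[0,1],[-18,6]]; det(A-λI) = λ^2 - 6λ + 18.
Eigenvalues λ = 3 ± 3i.

y(t) = C_1e^(3t)cos(3t) + C_2e^(3t)sin(3t)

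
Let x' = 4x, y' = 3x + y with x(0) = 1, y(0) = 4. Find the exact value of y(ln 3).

A = [[4,0],[3,1]]; eigenvalues λ = 4, 1.
Eigenvectors: (-1,-1) for λ=4, (0,1) for λ=1.
From the initial condition, c_1 = -1, c_2 = 3.
y(ln 3) = (-1)(3^4)(-1) + (3)(3^1)(1) = 90.

90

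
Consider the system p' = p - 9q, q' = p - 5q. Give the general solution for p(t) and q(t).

p(t) = 3C_1e^(-2t) + 3C_2te^(-2t) - 2C_2e^(-2t), q(t) = C_1e^(-2t) + C_2te^(-2t) - C_2e^(-2t)

Coefficient matrix A = [[1, -9], [1, -5]].
Characteristic polynomial det(A - λI) = λ^2 + 4λ + 4 = 0.
Single eigenvalue λ = -2 with algebraic multiplicity 2.
Eigenvector v = (3,1); generalized eigenvector w with (A-λI)w=v is (-2,-1).
General solution: e^(-2t)[C_1·v + C_2·(t·v + w)].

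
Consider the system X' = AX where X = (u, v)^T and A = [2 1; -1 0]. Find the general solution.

u(t) = -c_1e^(t) - c_2te^(t), v(t) = c_1e^(t) + c_2te^(t) - c_2e^(t)

Coefficient matrix A = [[2, 1], [-1, 0]].
Characteristic polynomial det(A - λI) = λ^2 - 2λ + 1 = 0.
Single eigenvalue λ = 1 with algebraic multiplicity 2.
Eigenvector v = (-1,1); generalized eigenvector w with (A-λI)w=v is (0,-1).
General solution: e^(t)[c_1·v + c_2·(t·v + w)].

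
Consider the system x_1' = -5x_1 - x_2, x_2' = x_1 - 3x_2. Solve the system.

Coefficient matrix A = [[-5, -1], [1, -3]].
Characteristic polynomial det(A - λI) = λ^2 + 8λ + 16 = 0.
Single eigenvalue λ = -4 with algebraic multiplicity 2.
Eigenvector v = (1,-1); generalized eigenvector w with (A-λI)w=v is (-2,1).
General solution: e^(-4t)[c_1·v + c_2·(t·v + w)].

x_1(t) = c_1e^(-4t) + c_2te^(-4t) - 2c_2e^(-4t), x_2(t) = -c_1e^(-4t) - c_2te^(-4t) + c_2e^(-4t)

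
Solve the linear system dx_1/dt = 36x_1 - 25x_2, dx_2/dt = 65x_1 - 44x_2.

Coefficient matrix A = [[36, -25], [65, -44]].
Characteristic polynomial det(A - λI) = λ^2 + 8λ + 41 = 0.
Eigenvalues λ = -4 ± 5i (complex conjugate pair).
For λ=-4+5i: an eigenvector is (2,3) - i(1,2) = (2 - i, 3 - 2i).
A real fundamental pair from Re and Im of e^((-4+5i)t)v: X_1 = e^(-4t)(cos(5t)·(2,3) + sin(5t)·(1,2)), X_2 = e^(-4t)(sin(5t)·(2,3) - cos(5t)·(1,2)).
General solution: C_1X_1 + C_2X_2.

x_1(t) = C_1e^(-4t)sin(5t) + 2C_1e^(-4t)cos(5t) + 2C_2e^(-4t)sin(5t) - C_2e^(-4t)cos(5t), x_2(t) = 2C_1e^(-4t)sin(5t) + 3C_1e^(-4t)cos(5t) + 3C_2e^(-4t)sin(5t) - 2C_2e^(-4t)cos(5t)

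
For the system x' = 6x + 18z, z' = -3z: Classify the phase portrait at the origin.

A = [[6,18],[0,-3]]; det(A-λI) = λ^2 - 3λ - 18.
λ = -3, 6: opposite signs.

saddle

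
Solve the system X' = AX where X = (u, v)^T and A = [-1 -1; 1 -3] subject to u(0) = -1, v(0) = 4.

Coefficient matrix A = [[-1, -1], [1, -3]].
Characteristic polynomial det(A - λI) = λ^2 + 4λ + 4 = 0.
Single eigenvalue λ = -2 with algebraic multiplicity 2.
Eigenvector v = (1,1); generalized eigenvector w with (A-λI)w=v is (-2,-3).
General solution: e^(-2t)[C_1·v + C_2·(t·v + w)].
Applying u(0)=-1, v(0)=4 gives C_1=-11, C_2=-5.

u(t) = -5te^(-2t) - e^(-2t), v(t) = -5te^(-2t) + 4e^(-2t)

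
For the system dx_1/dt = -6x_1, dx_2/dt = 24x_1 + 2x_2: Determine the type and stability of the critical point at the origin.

saddle

A = [[-6,0],[24,2]]; det(A-λI) = λ^2 + 4λ - 12.
λ = 2, -6: opposite signs.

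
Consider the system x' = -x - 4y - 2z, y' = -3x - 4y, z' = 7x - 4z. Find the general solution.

Coefficient matrix A = [[-1, -4, -2], [-3, -4, 0], [7, 0, -4]].
det(A - λI) = 0 gives eigenvalues λ = -2, -4, -3.
For λ=-2: eigenvector (2,-3,7).
For λ=-4: eigenvector (0,1,-2).
For λ=-3: eigenvector (-1,3,-7).
General solution: c_1e^(-2t)(2,-3,7) + c_2e^(-4t)(0,1,-2) + c_3e^(-3t)(-1,3,-7).

x(t) = 2c_1e^(-2t) - c_3e^(-3t), y(t) = -3c_1e^(-2t) + c_2e^(-4t) + 3c_3e^(-3t), z(t) = 7c_1e^(-2t) - 2c_2e^(-4t) - 7c_3e^(-3t)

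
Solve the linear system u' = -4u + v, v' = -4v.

Coefficient matrix A = [[-4, 1], [0, -4]].
Characteristic polynomial det(A - λI) = λ^2 + 8λ + 16 = 0.
Single eigenvalue λ = -4 with algebraic multiplicity 2.
Eigenvector v = (1,0); generalized eigenvector w with (A-λI)w=v is (3,1).
General solution: e^(-4t)[c_1·v + c_2·(t·v + w)].

u(t) = c_1e^(-4t) + c_2te^(-4t) + 3c_2e^(-4t), v(t) = c_2e^(-4t)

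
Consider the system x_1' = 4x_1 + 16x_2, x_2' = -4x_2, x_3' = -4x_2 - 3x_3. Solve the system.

x_1(t) = -2C_2e^(-4t) + C_3e^(4t), x_2(t) = C_2e^(-4t), x_3(t) = C_1e^(-3t) + 4C_2e^(-4t)

Coefficient matrix A = [[4, 16, 0], [0, -4, 0], [0, -4, -3]].
det(A - λI) = 0 gives eigenvalues λ = -3, -4, 4.
For λ=-3: eigenvector (0,0,1).
For λ=-4: eigenvector (-2,1,4).
For λ=4: eigenvector (1,0,0).
General solution: C_1e^(-3t)(0,0,1) + C_2e^(-4t)(-2,1,4) + C_3e^(4t)(1,0,0).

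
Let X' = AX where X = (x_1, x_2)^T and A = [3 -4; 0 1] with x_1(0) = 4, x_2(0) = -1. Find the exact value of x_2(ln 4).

-4

A = [[3,-4],[0,1]]; eigenvalues λ = 1, 3.
Eigenvectors: (-2,-1) for λ=1, (-1,0) for λ=3.
From the initial condition, c_1 = 1, c_2 = -6.
x_2(ln 4) = (1)(4^1)(-1) + (-6)(4^3)(0) = -4.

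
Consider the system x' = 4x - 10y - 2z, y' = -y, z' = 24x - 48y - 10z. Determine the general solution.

x(t) = 2C_1e^(-t) + C_2e^(-2t) + C_3e^(-4t), y(t) = C_1e^(-t), z(t) = 3C_2e^(-2t) + 4C_3e^(-4t)

Coefficient matrix A = [[4, -10, -2], [0, -1, 0], [24, -48, -10]].
det(A - λI) = 0 gives eigenvalues λ = -1, -2, -4.
For λ=-1: eigenvector (2,1,0).
For λ=-2: eigenvector (1,0,3).
For λ=-4: eigenvector (1,0,4).
General solution: C_1e^(-t)(2,1,0) + C_2e^(-2t)(1,0,3) + C_3e^(-4t)(1,0,4).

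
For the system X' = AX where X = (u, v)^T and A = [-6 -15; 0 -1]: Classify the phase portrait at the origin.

A = [[-6,-15],[0,-1]]; det(A-λI) = λ^2 + 7λ + 6.
λ = -1, -6: both negative.

stable node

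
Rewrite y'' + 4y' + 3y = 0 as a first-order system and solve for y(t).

Let x_1 = y, x_2 = y'. Then x_1' = x_2 and x_2' = -3x_1 - 4x_2.
A = [[0,1],[-3,-4]]; det(A-λI) = λ^2 + 4λ + 3.
Eigenvalues λ = -1, -3 with eigenvectors (1,-1), (1,-3).

y(t) = c_1e^(-t) + c_2e^(-3t)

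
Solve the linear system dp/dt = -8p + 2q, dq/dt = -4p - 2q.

Coefficient matrix A = [[-8, 2], [-4, -2]].
Characteristic polynomial det(A - λI) = λ^2 + 10λ + 24 = 0.
Eigenvalues λ = -6, -4.
For λ=-6: (A-λI) row 1 is [-2, 2], so an eigenvector is (-1, -1).
For λ=-4: (A-λI) row 1 is [-4, 2], so an eigenvector is (-1, -2).
General solution: c_1e^(-6t)(-1,-1) + c_2e^(-4t)(-1,-2).

p(t) = -c_1e^(-6t) - c_2e^(-4t), q(t) = -c_1e^(-6t) - 2c_2e^(-4t)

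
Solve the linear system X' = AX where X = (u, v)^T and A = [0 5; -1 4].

Coefficient matrix A = [[0, 5], [-1, 4]].
Characteristic polynomial det(A - λI) = λ^2 - 4λ + 5 = 0.
Eigenvalues λ = 2 ± i (complex conjugate pair).
For λ=2+i: an eigenvector is (2,1) - i(1,0) = (2 - i, 1).
A real fundamental pair from Re and Im of e^((2+i)t)v: X_1 = e^(2t)(cos(t)·(2,1) + sin(t)·(1,0)), X_2 = e^(2t)(sin(t)·(2,1) - cos(t)·(1,0)).
General solution: C_1X_1 + C_2X_2.

u(t) = C_1e^(2t)sin(t) + 2C_1e^(2t)cos(t) + 2C_2e^(2t)sin(t) - C_2e^(2t)cos(t), v(t) = C_1e^(2t)cos(t) + C_2e^(2t)sin(t)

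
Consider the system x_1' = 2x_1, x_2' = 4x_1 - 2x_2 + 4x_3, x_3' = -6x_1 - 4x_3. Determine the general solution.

Coefficient matrix A = [[2, 0, 0], [4, -2, 4], [-6, 0, -4]].
det(A - λI) = 0 gives eigenvalues λ = 2, -4, -2.
For λ=2: eigenvector (1,0,-1).
For λ=-4: eigenvector (0,-2,1).
For λ=-2: eigenvector (0,1,0).
General solution: K_1e^(2t)(1,0,-1) + K_2e^(-4t)(0,-2,1) + K_3e^(-2t)(0,1,0).

x_1(t) = K_1e^(2t), x_2(t) = -2K_2e^(-4t) + K_3e^(-2t), x_3(t) = -K_1e^(2t) + K_2e^(-4t)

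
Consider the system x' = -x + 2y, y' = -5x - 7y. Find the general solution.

Coefficient matrix A = [[-1, 2], [-5, -7]].
Characteristic polynomial det(A - λI) = λ^2 + 8λ + 17 = 0.
Eigenvalues λ = -4 ± i (complex conjugate pair).
For λ=-4+i: an eigenvector is (-1,1) - i(-1,2) = (-1 + i, 1 - 2i).
A real fundamental pair from Re and Im of e^((-4+i)t)v: X_1 = e^(-4t)(cos(t)·(-1,1) + sin(t)·(-1,2)), X_2 = e^(-4t)(sin(t)·(-1,1) - cos(t)·(-1,2)).
General solution: c_1X_1 + c_2X_2.

x(t) = -c_1e^(-4t)sin(t) - c_1e^(-4t)cos(t) - c_2e^(-4t)sin(t) + c_2e^(-4t)cos(t), y(t) = 2c_1e^(-4t)sin(t) + c_1e^(-4t)cos(t) + c_2e^(-4t)sin(t) - 2c_2e^(-4t)cos(t)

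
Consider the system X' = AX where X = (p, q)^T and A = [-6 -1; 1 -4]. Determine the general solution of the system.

p(t) = K_1e^(-5t) + K_2te^(-5t), q(t) = -K_1e^(-5t) - K_2te^(-5t) - K_2e^(-5t)

Coefficient matrix A = [[-6, -1], [1, -4]].
Characteristic polynomial det(A - λI) = λ^2 + 10λ + 25 = 0.
Single eigenvalue λ = -5 with algebraic multiplicity 2.
Eigenvector v = (1,-1); generalized eigenvector w with (A-λI)w=v is (0,-1).
General solution: e^(-5t)[K_1·v + K_2·(t·v + w)].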